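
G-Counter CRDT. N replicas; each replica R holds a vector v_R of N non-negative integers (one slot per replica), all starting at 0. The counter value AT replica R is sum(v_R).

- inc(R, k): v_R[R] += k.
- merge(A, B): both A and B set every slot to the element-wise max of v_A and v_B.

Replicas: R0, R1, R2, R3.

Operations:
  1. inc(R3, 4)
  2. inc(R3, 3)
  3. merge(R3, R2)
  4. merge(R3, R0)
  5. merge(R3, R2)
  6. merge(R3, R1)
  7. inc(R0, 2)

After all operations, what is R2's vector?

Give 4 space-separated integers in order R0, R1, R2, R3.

Op 1: inc R3 by 4 -> R3=(0,0,0,4) value=4
Op 2: inc R3 by 3 -> R3=(0,0,0,7) value=7
Op 3: merge R3<->R2 -> R3=(0,0,0,7) R2=(0,0,0,7)
Op 4: merge R3<->R0 -> R3=(0,0,0,7) R0=(0,0,0,7)
Op 5: merge R3<->R2 -> R3=(0,0,0,7) R2=(0,0,0,7)
Op 6: merge R3<->R1 -> R3=(0,0,0,7) R1=(0,0,0,7)
Op 7: inc R0 by 2 -> R0=(2,0,0,7) value=9

Answer: 0 0 0 7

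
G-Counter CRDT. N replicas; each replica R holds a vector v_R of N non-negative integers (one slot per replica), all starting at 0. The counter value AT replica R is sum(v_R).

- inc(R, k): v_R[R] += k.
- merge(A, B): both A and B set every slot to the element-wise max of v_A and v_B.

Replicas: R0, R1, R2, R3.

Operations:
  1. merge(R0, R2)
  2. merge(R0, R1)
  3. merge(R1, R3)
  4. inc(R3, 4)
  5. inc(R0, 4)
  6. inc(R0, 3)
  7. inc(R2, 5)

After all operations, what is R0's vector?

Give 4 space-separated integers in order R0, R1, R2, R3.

Answer: 7 0 0 0

Derivation:
Op 1: merge R0<->R2 -> R0=(0,0,0,0) R2=(0,0,0,0)
Op 2: merge R0<->R1 -> R0=(0,0,0,0) R1=(0,0,0,0)
Op 3: merge R1<->R3 -> R1=(0,0,0,0) R3=(0,0,0,0)
Op 4: inc R3 by 4 -> R3=(0,0,0,4) value=4
Op 5: inc R0 by 4 -> R0=(4,0,0,0) value=4
Op 6: inc R0 by 3 -> R0=(7,0,0,0) value=7
Op 7: inc R2 by 5 -> R2=(0,0,5,0) value=5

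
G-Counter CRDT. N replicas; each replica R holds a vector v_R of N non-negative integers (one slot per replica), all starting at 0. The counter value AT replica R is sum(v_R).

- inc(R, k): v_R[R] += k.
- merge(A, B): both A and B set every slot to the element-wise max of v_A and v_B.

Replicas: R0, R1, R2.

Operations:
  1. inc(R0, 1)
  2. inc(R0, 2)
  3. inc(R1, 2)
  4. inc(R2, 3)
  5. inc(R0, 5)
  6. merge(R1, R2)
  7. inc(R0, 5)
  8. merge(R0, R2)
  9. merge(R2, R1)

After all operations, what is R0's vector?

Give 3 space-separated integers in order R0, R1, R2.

Answer: 13 2 3

Derivation:
Op 1: inc R0 by 1 -> R0=(1,0,0) value=1
Op 2: inc R0 by 2 -> R0=(3,0,0) value=3
Op 3: inc R1 by 2 -> R1=(0,2,0) value=2
Op 4: inc R2 by 3 -> R2=(0,0,3) value=3
Op 5: inc R0 by 5 -> R0=(8,0,0) value=8
Op 6: merge R1<->R2 -> R1=(0,2,3) R2=(0,2,3)
Op 7: inc R0 by 5 -> R0=(13,0,0) value=13
Op 8: merge R0<->R2 -> R0=(13,2,3) R2=(13,2,3)
Op 9: merge R2<->R1 -> R2=(13,2,3) R1=(13,2,3)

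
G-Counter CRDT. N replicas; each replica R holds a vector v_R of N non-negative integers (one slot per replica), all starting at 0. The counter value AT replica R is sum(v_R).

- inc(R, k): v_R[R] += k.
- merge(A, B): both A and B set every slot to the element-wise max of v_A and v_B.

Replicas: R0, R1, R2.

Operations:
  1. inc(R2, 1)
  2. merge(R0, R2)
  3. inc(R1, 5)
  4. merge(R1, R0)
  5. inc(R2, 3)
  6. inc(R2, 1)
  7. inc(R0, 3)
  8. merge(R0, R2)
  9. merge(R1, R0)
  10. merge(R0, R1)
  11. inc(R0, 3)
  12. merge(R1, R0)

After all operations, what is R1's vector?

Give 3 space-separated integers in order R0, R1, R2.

Answer: 6 5 5

Derivation:
Op 1: inc R2 by 1 -> R2=(0,0,1) value=1
Op 2: merge R0<->R2 -> R0=(0,0,1) R2=(0,0,1)
Op 3: inc R1 by 5 -> R1=(0,5,0) value=5
Op 4: merge R1<->R0 -> R1=(0,5,1) R0=(0,5,1)
Op 5: inc R2 by 3 -> R2=(0,0,4) value=4
Op 6: inc R2 by 1 -> R2=(0,0,5) value=5
Op 7: inc R0 by 3 -> R0=(3,5,1) value=9
Op 8: merge R0<->R2 -> R0=(3,5,5) R2=(3,5,5)
Op 9: merge R1<->R0 -> R1=(3,5,5) R0=(3,5,5)
Op 10: merge R0<->R1 -> R0=(3,5,5) R1=(3,5,5)
Op 11: inc R0 by 3 -> R0=(6,5,5) value=16
Op 12: merge R1<->R0 -> R1=(6,5,5) R0=(6,5,5)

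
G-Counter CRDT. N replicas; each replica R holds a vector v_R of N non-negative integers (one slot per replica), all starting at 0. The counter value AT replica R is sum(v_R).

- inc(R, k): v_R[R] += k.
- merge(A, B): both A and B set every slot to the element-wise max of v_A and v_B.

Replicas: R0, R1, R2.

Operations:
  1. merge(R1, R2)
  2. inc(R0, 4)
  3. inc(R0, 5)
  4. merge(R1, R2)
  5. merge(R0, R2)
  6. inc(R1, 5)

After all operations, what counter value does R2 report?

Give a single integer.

Op 1: merge R1<->R2 -> R1=(0,0,0) R2=(0,0,0)
Op 2: inc R0 by 4 -> R0=(4,0,0) value=4
Op 3: inc R0 by 5 -> R0=(9,0,0) value=9
Op 4: merge R1<->R2 -> R1=(0,0,0) R2=(0,0,0)
Op 5: merge R0<->R2 -> R0=(9,0,0) R2=(9,0,0)
Op 6: inc R1 by 5 -> R1=(0,5,0) value=5

Answer: 9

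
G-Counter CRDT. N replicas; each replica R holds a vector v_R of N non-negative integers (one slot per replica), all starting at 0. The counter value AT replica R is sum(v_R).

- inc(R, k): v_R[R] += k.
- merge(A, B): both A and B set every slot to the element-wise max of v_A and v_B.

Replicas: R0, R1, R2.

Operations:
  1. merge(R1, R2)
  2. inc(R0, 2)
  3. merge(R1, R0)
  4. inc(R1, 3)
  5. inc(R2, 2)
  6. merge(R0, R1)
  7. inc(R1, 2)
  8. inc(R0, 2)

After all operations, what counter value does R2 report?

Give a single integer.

Op 1: merge R1<->R2 -> R1=(0,0,0) R2=(0,0,0)
Op 2: inc R0 by 2 -> R0=(2,0,0) value=2
Op 3: merge R1<->R0 -> R1=(2,0,0) R0=(2,0,0)
Op 4: inc R1 by 3 -> R1=(2,3,0) value=5
Op 5: inc R2 by 2 -> R2=(0,0,2) value=2
Op 6: merge R0<->R1 -> R0=(2,3,0) R1=(2,3,0)
Op 7: inc R1 by 2 -> R1=(2,5,0) value=7
Op 8: inc R0 by 2 -> R0=(4,3,0) value=7

Answer: 2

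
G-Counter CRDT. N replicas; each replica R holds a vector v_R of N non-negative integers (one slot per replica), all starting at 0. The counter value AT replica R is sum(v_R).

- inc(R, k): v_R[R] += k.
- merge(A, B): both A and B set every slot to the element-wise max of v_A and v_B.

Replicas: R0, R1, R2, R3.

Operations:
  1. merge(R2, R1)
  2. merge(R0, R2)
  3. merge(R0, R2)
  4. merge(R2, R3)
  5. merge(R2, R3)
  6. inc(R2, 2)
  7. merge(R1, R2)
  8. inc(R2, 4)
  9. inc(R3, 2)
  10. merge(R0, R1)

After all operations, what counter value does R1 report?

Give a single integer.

Op 1: merge R2<->R1 -> R2=(0,0,0,0) R1=(0,0,0,0)
Op 2: merge R0<->R2 -> R0=(0,0,0,0) R2=(0,0,0,0)
Op 3: merge R0<->R2 -> R0=(0,0,0,0) R2=(0,0,0,0)
Op 4: merge R2<->R3 -> R2=(0,0,0,0) R3=(0,0,0,0)
Op 5: merge R2<->R3 -> R2=(0,0,0,0) R3=(0,0,0,0)
Op 6: inc R2 by 2 -> R2=(0,0,2,0) value=2
Op 7: merge R1<->R2 -> R1=(0,0,2,0) R2=(0,0,2,0)
Op 8: inc R2 by 4 -> R2=(0,0,6,0) value=6
Op 9: inc R3 by 2 -> R3=(0,0,0,2) value=2
Op 10: merge R0<->R1 -> R0=(0,0,2,0) R1=(0,0,2,0)

Answer: 2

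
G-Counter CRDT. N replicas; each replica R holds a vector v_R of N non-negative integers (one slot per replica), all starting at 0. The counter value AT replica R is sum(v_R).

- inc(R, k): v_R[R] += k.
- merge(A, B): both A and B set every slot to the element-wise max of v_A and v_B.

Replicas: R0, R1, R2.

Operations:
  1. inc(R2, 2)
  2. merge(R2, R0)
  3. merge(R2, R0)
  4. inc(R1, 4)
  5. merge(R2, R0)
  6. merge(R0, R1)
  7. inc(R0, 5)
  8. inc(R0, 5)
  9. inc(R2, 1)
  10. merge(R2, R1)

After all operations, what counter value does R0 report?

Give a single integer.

Op 1: inc R2 by 2 -> R2=(0,0,2) value=2
Op 2: merge R2<->R0 -> R2=(0,0,2) R0=(0,0,2)
Op 3: merge R2<->R0 -> R2=(0,0,2) R0=(0,0,2)
Op 4: inc R1 by 4 -> R1=(0,4,0) value=4
Op 5: merge R2<->R0 -> R2=(0,0,2) R0=(0,0,2)
Op 6: merge R0<->R1 -> R0=(0,4,2) R1=(0,4,2)
Op 7: inc R0 by 5 -> R0=(5,4,2) value=11
Op 8: inc R0 by 5 -> R0=(10,4,2) value=16
Op 9: inc R2 by 1 -> R2=(0,0,3) value=3
Op 10: merge R2<->R1 -> R2=(0,4,3) R1=(0,4,3)

Answer: 16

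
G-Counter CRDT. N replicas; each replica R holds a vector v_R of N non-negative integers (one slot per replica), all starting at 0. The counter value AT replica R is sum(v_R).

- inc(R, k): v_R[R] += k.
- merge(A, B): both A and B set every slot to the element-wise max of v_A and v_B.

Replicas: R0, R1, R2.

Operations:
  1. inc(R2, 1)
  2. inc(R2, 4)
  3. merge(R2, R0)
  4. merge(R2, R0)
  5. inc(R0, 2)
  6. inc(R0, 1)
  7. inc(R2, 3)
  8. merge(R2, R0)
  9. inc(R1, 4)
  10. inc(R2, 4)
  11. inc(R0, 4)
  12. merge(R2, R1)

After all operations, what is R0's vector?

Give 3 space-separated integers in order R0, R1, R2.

Op 1: inc R2 by 1 -> R2=(0,0,1) value=1
Op 2: inc R2 by 4 -> R2=(0,0,5) value=5
Op 3: merge R2<->R0 -> R2=(0,0,5) R0=(0,0,5)
Op 4: merge R2<->R0 -> R2=(0,0,5) R0=(0,0,5)
Op 5: inc R0 by 2 -> R0=(2,0,5) value=7
Op 6: inc R0 by 1 -> R0=(3,0,5) value=8
Op 7: inc R2 by 3 -> R2=(0,0,8) value=8
Op 8: merge R2<->R0 -> R2=(3,0,8) R0=(3,0,8)
Op 9: inc R1 by 4 -> R1=(0,4,0) value=4
Op 10: inc R2 by 4 -> R2=(3,0,12) value=15
Op 11: inc R0 by 4 -> R0=(7,0,8) value=15
Op 12: merge R2<->R1 -> R2=(3,4,12) R1=(3,4,12)

Answer: 7 0 8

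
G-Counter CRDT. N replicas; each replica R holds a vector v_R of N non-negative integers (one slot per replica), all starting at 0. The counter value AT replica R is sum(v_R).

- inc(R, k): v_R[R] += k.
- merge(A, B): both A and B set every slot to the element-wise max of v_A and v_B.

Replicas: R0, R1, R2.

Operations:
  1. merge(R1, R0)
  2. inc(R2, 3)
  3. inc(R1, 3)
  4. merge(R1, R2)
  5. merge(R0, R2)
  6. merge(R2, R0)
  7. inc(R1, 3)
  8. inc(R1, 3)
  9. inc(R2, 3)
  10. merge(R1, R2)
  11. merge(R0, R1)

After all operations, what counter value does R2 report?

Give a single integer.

Answer: 15

Derivation:
Op 1: merge R1<->R0 -> R1=(0,0,0) R0=(0,0,0)
Op 2: inc R2 by 3 -> R2=(0,0,3) value=3
Op 3: inc R1 by 3 -> R1=(0,3,0) value=3
Op 4: merge R1<->R2 -> R1=(0,3,3) R2=(0,3,3)
Op 5: merge R0<->R2 -> R0=(0,3,3) R2=(0,3,3)
Op 6: merge R2<->R0 -> R2=(0,3,3) R0=(0,3,3)
Op 7: inc R1 by 3 -> R1=(0,6,3) value=9
Op 8: inc R1 by 3 -> R1=(0,9,3) value=12
Op 9: inc R2 by 3 -> R2=(0,3,6) value=9
Op 10: merge R1<->R2 -> R1=(0,9,6) R2=(0,9,6)
Op 11: merge R0<->R1 -> R0=(0,9,6) R1=(0,9,6)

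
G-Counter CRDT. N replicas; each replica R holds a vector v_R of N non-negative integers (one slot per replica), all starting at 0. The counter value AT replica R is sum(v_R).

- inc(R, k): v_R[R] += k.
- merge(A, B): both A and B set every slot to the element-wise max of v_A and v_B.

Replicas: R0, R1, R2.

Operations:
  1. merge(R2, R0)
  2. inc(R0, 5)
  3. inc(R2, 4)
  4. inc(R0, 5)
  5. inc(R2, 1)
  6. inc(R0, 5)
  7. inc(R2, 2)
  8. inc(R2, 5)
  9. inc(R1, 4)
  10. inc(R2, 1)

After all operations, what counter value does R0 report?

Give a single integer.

Op 1: merge R2<->R0 -> R2=(0,0,0) R0=(0,0,0)
Op 2: inc R0 by 5 -> R0=(5,0,0) value=5
Op 3: inc R2 by 4 -> R2=(0,0,4) value=4
Op 4: inc R0 by 5 -> R0=(10,0,0) value=10
Op 5: inc R2 by 1 -> R2=(0,0,5) value=5
Op 6: inc R0 by 5 -> R0=(15,0,0) value=15
Op 7: inc R2 by 2 -> R2=(0,0,7) value=7
Op 8: inc R2 by 5 -> R2=(0,0,12) value=12
Op 9: inc R1 by 4 -> R1=(0,4,0) value=4
Op 10: inc R2 by 1 -> R2=(0,0,13) value=13

Answer: 15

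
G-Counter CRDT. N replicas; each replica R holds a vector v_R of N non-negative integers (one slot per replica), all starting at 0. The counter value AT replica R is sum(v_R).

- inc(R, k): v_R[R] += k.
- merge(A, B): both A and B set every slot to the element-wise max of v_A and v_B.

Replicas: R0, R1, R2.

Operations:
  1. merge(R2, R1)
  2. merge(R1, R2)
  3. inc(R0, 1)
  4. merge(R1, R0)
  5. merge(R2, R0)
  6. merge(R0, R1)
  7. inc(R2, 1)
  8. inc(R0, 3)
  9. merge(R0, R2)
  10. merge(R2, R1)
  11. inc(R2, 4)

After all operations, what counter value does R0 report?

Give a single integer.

Op 1: merge R2<->R1 -> R2=(0,0,0) R1=(0,0,0)
Op 2: merge R1<->R2 -> R1=(0,0,0) R2=(0,0,0)
Op 3: inc R0 by 1 -> R0=(1,0,0) value=1
Op 4: merge R1<->R0 -> R1=(1,0,0) R0=(1,0,0)
Op 5: merge R2<->R0 -> R2=(1,0,0) R0=(1,0,0)
Op 6: merge R0<->R1 -> R0=(1,0,0) R1=(1,0,0)
Op 7: inc R2 by 1 -> R2=(1,0,1) value=2
Op 8: inc R0 by 3 -> R0=(4,0,0) value=4
Op 9: merge R0<->R2 -> R0=(4,0,1) R2=(4,0,1)
Op 10: merge R2<->R1 -> R2=(4,0,1) R1=(4,0,1)
Op 11: inc R2 by 4 -> R2=(4,0,5) value=9

Answer: 5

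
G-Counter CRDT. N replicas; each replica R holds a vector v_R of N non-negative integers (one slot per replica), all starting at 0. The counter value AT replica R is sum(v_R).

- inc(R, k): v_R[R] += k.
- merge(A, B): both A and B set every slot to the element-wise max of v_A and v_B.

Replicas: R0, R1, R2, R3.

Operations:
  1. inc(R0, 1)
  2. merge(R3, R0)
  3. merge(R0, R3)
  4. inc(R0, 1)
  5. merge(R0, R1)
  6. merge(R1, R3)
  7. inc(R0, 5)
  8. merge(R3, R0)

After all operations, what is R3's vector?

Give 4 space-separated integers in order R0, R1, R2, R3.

Op 1: inc R0 by 1 -> R0=(1,0,0,0) value=1
Op 2: merge R3<->R0 -> R3=(1,0,0,0) R0=(1,0,0,0)
Op 3: merge R0<->R3 -> R0=(1,0,0,0) R3=(1,0,0,0)
Op 4: inc R0 by 1 -> R0=(2,0,0,0) value=2
Op 5: merge R0<->R1 -> R0=(2,0,0,0) R1=(2,0,0,0)
Op 6: merge R1<->R3 -> R1=(2,0,0,0) R3=(2,0,0,0)
Op 7: inc R0 by 5 -> R0=(7,0,0,0) value=7
Op 8: merge R3<->R0 -> R3=(7,0,0,0) R0=(7,0,0,0)

Answer: 7 0 0 0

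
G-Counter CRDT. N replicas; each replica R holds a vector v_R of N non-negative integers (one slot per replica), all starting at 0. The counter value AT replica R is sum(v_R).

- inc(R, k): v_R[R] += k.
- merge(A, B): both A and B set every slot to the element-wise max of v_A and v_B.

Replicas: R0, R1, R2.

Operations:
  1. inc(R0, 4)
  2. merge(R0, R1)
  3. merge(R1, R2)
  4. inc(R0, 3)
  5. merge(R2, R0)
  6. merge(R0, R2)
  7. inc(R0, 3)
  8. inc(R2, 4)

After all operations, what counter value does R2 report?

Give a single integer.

Op 1: inc R0 by 4 -> R0=(4,0,0) value=4
Op 2: merge R0<->R1 -> R0=(4,0,0) R1=(4,0,0)
Op 3: merge R1<->R2 -> R1=(4,0,0) R2=(4,0,0)
Op 4: inc R0 by 3 -> R0=(7,0,0) value=7
Op 5: merge R2<->R0 -> R2=(7,0,0) R0=(7,0,0)
Op 6: merge R0<->R2 -> R0=(7,0,0) R2=(7,0,0)
Op 7: inc R0 by 3 -> R0=(10,0,0) value=10
Op 8: inc R2 by 4 -> R2=(7,0,4) value=11

Answer: 11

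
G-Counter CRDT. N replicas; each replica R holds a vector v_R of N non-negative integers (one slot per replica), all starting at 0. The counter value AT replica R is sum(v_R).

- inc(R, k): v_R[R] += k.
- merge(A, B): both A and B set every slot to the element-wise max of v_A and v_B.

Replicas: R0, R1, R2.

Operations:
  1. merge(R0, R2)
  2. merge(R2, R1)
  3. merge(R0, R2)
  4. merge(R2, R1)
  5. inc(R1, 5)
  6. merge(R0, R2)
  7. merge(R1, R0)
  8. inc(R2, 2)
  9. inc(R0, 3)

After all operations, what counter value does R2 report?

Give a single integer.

Answer: 2

Derivation:
Op 1: merge R0<->R2 -> R0=(0,0,0) R2=(0,0,0)
Op 2: merge R2<->R1 -> R2=(0,0,0) R1=(0,0,0)
Op 3: merge R0<->R2 -> R0=(0,0,0) R2=(0,0,0)
Op 4: merge R2<->R1 -> R2=(0,0,0) R1=(0,0,0)
Op 5: inc R1 by 5 -> R1=(0,5,0) value=5
Op 6: merge R0<->R2 -> R0=(0,0,0) R2=(0,0,0)
Op 7: merge R1<->R0 -> R1=(0,5,0) R0=(0,5,0)
Op 8: inc R2 by 2 -> R2=(0,0,2) value=2
Op 9: inc R0 by 3 -> R0=(3,5,0) value=8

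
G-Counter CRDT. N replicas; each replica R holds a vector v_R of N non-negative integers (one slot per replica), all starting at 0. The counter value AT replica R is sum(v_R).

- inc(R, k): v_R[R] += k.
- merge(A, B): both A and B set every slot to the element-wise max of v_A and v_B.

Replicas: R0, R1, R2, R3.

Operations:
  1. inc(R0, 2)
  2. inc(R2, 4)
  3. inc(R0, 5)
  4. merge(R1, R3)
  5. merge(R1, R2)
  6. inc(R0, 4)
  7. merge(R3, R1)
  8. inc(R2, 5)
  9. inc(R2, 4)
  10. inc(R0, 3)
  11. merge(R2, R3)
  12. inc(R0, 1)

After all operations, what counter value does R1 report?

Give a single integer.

Answer: 4

Derivation:
Op 1: inc R0 by 2 -> R0=(2,0,0,0) value=2
Op 2: inc R2 by 4 -> R2=(0,0,4,0) value=4
Op 3: inc R0 by 5 -> R0=(7,0,0,0) value=7
Op 4: merge R1<->R3 -> R1=(0,0,0,0) R3=(0,0,0,0)
Op 5: merge R1<->R2 -> R1=(0,0,4,0) R2=(0,0,4,0)
Op 6: inc R0 by 4 -> R0=(11,0,0,0) value=11
Op 7: merge R3<->R1 -> R3=(0,0,4,0) R1=(0,0,4,0)
Op 8: inc R2 by 5 -> R2=(0,0,9,0) value=9
Op 9: inc R2 by 4 -> R2=(0,0,13,0) value=13
Op 10: inc R0 by 3 -> R0=(14,0,0,0) value=14
Op 11: merge R2<->R3 -> R2=(0,0,13,0) R3=(0,0,13,0)
Op 12: inc R0 by 1 -> R0=(15,0,0,0) value=15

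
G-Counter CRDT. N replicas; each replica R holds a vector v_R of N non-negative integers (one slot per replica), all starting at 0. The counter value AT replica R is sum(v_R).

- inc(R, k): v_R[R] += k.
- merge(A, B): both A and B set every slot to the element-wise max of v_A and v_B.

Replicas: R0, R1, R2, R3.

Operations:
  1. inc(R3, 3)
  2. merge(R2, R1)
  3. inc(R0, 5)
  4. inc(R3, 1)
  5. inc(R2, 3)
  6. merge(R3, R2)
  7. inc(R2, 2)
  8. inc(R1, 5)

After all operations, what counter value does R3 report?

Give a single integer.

Op 1: inc R3 by 3 -> R3=(0,0,0,3) value=3
Op 2: merge R2<->R1 -> R2=(0,0,0,0) R1=(0,0,0,0)
Op 3: inc R0 by 5 -> R0=(5,0,0,0) value=5
Op 4: inc R3 by 1 -> R3=(0,0,0,4) value=4
Op 5: inc R2 by 3 -> R2=(0,0,3,0) value=3
Op 6: merge R3<->R2 -> R3=(0,0,3,4) R2=(0,0,3,4)
Op 7: inc R2 by 2 -> R2=(0,0,5,4) value=9
Op 8: inc R1 by 5 -> R1=(0,5,0,0) value=5

Answer: 7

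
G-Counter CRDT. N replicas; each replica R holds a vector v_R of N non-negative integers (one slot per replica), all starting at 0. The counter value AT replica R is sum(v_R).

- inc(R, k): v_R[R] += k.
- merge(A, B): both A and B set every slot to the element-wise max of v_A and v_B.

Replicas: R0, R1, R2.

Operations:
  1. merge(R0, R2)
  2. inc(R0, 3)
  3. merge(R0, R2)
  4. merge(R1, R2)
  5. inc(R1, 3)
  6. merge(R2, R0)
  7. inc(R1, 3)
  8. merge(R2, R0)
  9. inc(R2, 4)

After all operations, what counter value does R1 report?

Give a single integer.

Answer: 9

Derivation:
Op 1: merge R0<->R2 -> R0=(0,0,0) R2=(0,0,0)
Op 2: inc R0 by 3 -> R0=(3,0,0) value=3
Op 3: merge R0<->R2 -> R0=(3,0,0) R2=(3,0,0)
Op 4: merge R1<->R2 -> R1=(3,0,0) R2=(3,0,0)
Op 5: inc R1 by 3 -> R1=(3,3,0) value=6
Op 6: merge R2<->R0 -> R2=(3,0,0) R0=(3,0,0)
Op 7: inc R1 by 3 -> R1=(3,6,0) value=9
Op 8: merge R2<->R0 -> R2=(3,0,0) R0=(3,0,0)
Op 9: inc R2 by 4 -> R2=(3,0,4) value=7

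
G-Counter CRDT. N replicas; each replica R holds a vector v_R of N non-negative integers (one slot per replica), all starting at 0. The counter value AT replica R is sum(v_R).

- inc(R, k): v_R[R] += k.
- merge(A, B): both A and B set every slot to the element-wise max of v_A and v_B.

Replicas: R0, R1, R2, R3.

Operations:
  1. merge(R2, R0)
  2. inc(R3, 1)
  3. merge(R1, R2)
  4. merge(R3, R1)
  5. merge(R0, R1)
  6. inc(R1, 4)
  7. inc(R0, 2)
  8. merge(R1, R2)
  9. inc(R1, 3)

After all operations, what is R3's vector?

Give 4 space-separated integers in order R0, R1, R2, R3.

Op 1: merge R2<->R0 -> R2=(0,0,0,0) R0=(0,0,0,0)
Op 2: inc R3 by 1 -> R3=(0,0,0,1) value=1
Op 3: merge R1<->R2 -> R1=(0,0,0,0) R2=(0,0,0,0)
Op 4: merge R3<->R1 -> R3=(0,0,0,1) R1=(0,0,0,1)
Op 5: merge R0<->R1 -> R0=(0,0,0,1) R1=(0,0,0,1)
Op 6: inc R1 by 4 -> R1=(0,4,0,1) value=5
Op 7: inc R0 by 2 -> R0=(2,0,0,1) value=3
Op 8: merge R1<->R2 -> R1=(0,4,0,1) R2=(0,4,0,1)
Op 9: inc R1 by 3 -> R1=(0,7,0,1) value=8

Answer: 0 0 0 1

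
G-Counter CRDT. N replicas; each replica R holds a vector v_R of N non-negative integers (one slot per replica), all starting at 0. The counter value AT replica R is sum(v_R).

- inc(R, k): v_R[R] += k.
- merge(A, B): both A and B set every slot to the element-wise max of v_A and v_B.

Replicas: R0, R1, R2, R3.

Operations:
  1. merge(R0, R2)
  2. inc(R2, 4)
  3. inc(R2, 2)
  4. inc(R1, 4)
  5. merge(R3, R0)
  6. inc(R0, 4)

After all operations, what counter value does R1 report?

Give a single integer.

Op 1: merge R0<->R2 -> R0=(0,0,0,0) R2=(0,0,0,0)
Op 2: inc R2 by 4 -> R2=(0,0,4,0) value=4
Op 3: inc R2 by 2 -> R2=(0,0,6,0) value=6
Op 4: inc R1 by 4 -> R1=(0,4,0,0) value=4
Op 5: merge R3<->R0 -> R3=(0,0,0,0) R0=(0,0,0,0)
Op 6: inc R0 by 4 -> R0=(4,0,0,0) value=4

Answer: 4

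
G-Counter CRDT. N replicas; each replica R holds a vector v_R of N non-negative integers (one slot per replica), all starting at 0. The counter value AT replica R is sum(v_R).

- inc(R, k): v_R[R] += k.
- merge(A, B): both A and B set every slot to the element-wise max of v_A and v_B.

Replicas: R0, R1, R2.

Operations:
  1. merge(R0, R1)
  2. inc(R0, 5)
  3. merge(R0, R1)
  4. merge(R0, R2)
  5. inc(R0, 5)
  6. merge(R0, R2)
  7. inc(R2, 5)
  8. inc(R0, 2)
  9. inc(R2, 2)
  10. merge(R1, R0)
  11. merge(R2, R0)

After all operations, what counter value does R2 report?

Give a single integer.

Answer: 19

Derivation:
Op 1: merge R0<->R1 -> R0=(0,0,0) R1=(0,0,0)
Op 2: inc R0 by 5 -> R0=(5,0,0) value=5
Op 3: merge R0<->R1 -> R0=(5,0,0) R1=(5,0,0)
Op 4: merge R0<->R2 -> R0=(5,0,0) R2=(5,0,0)
Op 5: inc R0 by 5 -> R0=(10,0,0) value=10
Op 6: merge R0<->R2 -> R0=(10,0,0) R2=(10,0,0)
Op 7: inc R2 by 5 -> R2=(10,0,5) value=15
Op 8: inc R0 by 2 -> R0=(12,0,0) value=12
Op 9: inc R2 by 2 -> R2=(10,0,7) value=17
Op 10: merge R1<->R0 -> R1=(12,0,0) R0=(12,0,0)
Op 11: merge R2<->R0 -> R2=(12,0,7) R0=(12,0,7)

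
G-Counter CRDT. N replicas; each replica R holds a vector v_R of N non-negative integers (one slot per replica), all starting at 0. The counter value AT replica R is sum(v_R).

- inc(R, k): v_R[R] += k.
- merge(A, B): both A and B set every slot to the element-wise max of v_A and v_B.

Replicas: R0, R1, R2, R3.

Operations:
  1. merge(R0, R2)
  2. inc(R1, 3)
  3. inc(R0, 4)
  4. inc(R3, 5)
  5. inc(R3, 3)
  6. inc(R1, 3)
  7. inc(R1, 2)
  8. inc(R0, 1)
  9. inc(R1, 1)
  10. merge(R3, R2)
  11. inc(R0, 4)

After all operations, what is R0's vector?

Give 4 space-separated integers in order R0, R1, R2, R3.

Answer: 9 0 0 0

Derivation:
Op 1: merge R0<->R2 -> R0=(0,0,0,0) R2=(0,0,0,0)
Op 2: inc R1 by 3 -> R1=(0,3,0,0) value=3
Op 3: inc R0 by 4 -> R0=(4,0,0,0) value=4
Op 4: inc R3 by 5 -> R3=(0,0,0,5) value=5
Op 5: inc R3 by 3 -> R3=(0,0,0,8) value=8
Op 6: inc R1 by 3 -> R1=(0,6,0,0) value=6
Op 7: inc R1 by 2 -> R1=(0,8,0,0) value=8
Op 8: inc R0 by 1 -> R0=(5,0,0,0) value=5
Op 9: inc R1 by 1 -> R1=(0,9,0,0) value=9
Op 10: merge R3<->R2 -> R3=(0,0,0,8) R2=(0,0,0,8)
Op 11: inc R0 by 4 -> R0=(9,0,0,0) value=9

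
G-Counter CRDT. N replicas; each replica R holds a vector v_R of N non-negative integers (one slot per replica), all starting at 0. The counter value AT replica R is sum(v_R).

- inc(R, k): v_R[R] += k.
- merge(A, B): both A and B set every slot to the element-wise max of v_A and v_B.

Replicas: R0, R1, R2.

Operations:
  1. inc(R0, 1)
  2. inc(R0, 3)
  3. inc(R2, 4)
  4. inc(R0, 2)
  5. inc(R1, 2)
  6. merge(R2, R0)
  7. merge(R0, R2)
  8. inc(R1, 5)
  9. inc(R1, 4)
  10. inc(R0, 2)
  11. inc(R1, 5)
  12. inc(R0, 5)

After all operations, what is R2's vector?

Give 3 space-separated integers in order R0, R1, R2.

Op 1: inc R0 by 1 -> R0=(1,0,0) value=1
Op 2: inc R0 by 3 -> R0=(4,0,0) value=4
Op 3: inc R2 by 4 -> R2=(0,0,4) value=4
Op 4: inc R0 by 2 -> R0=(6,0,0) value=6
Op 5: inc R1 by 2 -> R1=(0,2,0) value=2
Op 6: merge R2<->R0 -> R2=(6,0,4) R0=(6,0,4)
Op 7: merge R0<->R2 -> R0=(6,0,4) R2=(6,0,4)
Op 8: inc R1 by 5 -> R1=(0,7,0) value=7
Op 9: inc R1 by 4 -> R1=(0,11,0) value=11
Op 10: inc R0 by 2 -> R0=(8,0,4) value=12
Op 11: inc R1 by 5 -> R1=(0,16,0) value=16
Op 12: inc R0 by 5 -> R0=(13,0,4) value=17

Answer: 6 0 4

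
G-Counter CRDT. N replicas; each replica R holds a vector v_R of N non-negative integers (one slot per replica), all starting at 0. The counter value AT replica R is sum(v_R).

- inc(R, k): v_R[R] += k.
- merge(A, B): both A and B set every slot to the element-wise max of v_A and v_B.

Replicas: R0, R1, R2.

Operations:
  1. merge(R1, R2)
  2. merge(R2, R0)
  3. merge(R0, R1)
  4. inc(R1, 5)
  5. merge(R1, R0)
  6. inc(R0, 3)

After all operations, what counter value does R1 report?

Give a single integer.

Op 1: merge R1<->R2 -> R1=(0,0,0) R2=(0,0,0)
Op 2: merge R2<->R0 -> R2=(0,0,0) R0=(0,0,0)
Op 3: merge R0<->R1 -> R0=(0,0,0) R1=(0,0,0)
Op 4: inc R1 by 5 -> R1=(0,5,0) value=5
Op 5: merge R1<->R0 -> R1=(0,5,0) R0=(0,5,0)
Op 6: inc R0 by 3 -> R0=(3,5,0) value=8

Answer: 5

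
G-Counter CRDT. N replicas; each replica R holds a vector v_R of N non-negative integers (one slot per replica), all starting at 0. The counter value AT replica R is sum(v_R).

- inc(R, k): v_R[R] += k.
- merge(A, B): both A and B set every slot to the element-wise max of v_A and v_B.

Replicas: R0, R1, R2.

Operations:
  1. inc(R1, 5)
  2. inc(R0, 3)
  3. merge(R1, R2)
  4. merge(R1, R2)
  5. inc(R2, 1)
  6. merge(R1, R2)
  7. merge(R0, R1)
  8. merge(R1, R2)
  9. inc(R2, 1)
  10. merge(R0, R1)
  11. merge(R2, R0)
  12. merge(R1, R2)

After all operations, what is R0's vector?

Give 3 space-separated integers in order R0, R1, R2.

Op 1: inc R1 by 5 -> R1=(0,5,0) value=5
Op 2: inc R0 by 3 -> R0=(3,0,0) value=3
Op 3: merge R1<->R2 -> R1=(0,5,0) R2=(0,5,0)
Op 4: merge R1<->R2 -> R1=(0,5,0) R2=(0,5,0)
Op 5: inc R2 by 1 -> R2=(0,5,1) value=6
Op 6: merge R1<->R2 -> R1=(0,5,1) R2=(0,5,1)
Op 7: merge R0<->R1 -> R0=(3,5,1) R1=(3,5,1)
Op 8: merge R1<->R2 -> R1=(3,5,1) R2=(3,5,1)
Op 9: inc R2 by 1 -> R2=(3,5,2) value=10
Op 10: merge R0<->R1 -> R0=(3,5,1) R1=(3,5,1)
Op 11: merge R2<->R0 -> R2=(3,5,2) R0=(3,5,2)
Op 12: merge R1<->R2 -> R1=(3,5,2) R2=(3,5,2)

Answer: 3 5 2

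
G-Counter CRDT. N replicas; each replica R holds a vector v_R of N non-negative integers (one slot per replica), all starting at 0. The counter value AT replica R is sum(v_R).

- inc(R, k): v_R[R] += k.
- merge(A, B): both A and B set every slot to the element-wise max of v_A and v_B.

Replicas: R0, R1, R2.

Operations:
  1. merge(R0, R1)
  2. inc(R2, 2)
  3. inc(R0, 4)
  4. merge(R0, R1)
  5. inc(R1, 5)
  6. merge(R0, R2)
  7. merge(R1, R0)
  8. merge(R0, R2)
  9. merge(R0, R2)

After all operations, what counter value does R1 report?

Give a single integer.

Op 1: merge R0<->R1 -> R0=(0,0,0) R1=(0,0,0)
Op 2: inc R2 by 2 -> R2=(0,0,2) value=2
Op 3: inc R0 by 4 -> R0=(4,0,0) value=4
Op 4: merge R0<->R1 -> R0=(4,0,0) R1=(4,0,0)
Op 5: inc R1 by 5 -> R1=(4,5,0) value=9
Op 6: merge R0<->R2 -> R0=(4,0,2) R2=(4,0,2)
Op 7: merge R1<->R0 -> R1=(4,5,2) R0=(4,5,2)
Op 8: merge R0<->R2 -> R0=(4,5,2) R2=(4,5,2)
Op 9: merge R0<->R2 -> R0=(4,5,2) R2=(4,5,2)

Answer: 11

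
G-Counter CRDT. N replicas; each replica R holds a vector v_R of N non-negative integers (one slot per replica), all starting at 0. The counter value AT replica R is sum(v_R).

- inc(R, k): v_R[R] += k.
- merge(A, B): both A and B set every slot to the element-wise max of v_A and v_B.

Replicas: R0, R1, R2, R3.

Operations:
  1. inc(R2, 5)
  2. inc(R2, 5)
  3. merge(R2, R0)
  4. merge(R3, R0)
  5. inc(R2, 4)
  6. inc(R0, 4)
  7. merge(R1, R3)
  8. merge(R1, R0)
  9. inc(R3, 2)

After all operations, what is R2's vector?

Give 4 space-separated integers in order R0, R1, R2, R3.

Answer: 0 0 14 0

Derivation:
Op 1: inc R2 by 5 -> R2=(0,0,5,0) value=5
Op 2: inc R2 by 5 -> R2=(0,0,10,0) value=10
Op 3: merge R2<->R0 -> R2=(0,0,10,0) R0=(0,0,10,0)
Op 4: merge R3<->R0 -> R3=(0,0,10,0) R0=(0,0,10,0)
Op 5: inc R2 by 4 -> R2=(0,0,14,0) value=14
Op 6: inc R0 by 4 -> R0=(4,0,10,0) value=14
Op 7: merge R1<->R3 -> R1=(0,0,10,0) R3=(0,0,10,0)
Op 8: merge R1<->R0 -> R1=(4,0,10,0) R0=(4,0,10,0)
Op 9: inc R3 by 2 -> R3=(0,0,10,2) value=12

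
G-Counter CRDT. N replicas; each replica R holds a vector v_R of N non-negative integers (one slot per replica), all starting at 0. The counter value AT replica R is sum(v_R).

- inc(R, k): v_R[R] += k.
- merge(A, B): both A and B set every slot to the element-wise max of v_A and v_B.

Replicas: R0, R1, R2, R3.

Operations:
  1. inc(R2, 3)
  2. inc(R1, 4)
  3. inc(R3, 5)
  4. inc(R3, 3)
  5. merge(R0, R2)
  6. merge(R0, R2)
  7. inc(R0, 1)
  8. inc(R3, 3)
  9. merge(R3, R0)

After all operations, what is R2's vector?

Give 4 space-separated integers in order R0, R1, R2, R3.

Op 1: inc R2 by 3 -> R2=(0,0,3,0) value=3
Op 2: inc R1 by 4 -> R1=(0,4,0,0) value=4
Op 3: inc R3 by 5 -> R3=(0,0,0,5) value=5
Op 4: inc R3 by 3 -> R3=(0,0,0,8) value=8
Op 5: merge R0<->R2 -> R0=(0,0,3,0) R2=(0,0,3,0)
Op 6: merge R0<->R2 -> R0=(0,0,3,0) R2=(0,0,3,0)
Op 7: inc R0 by 1 -> R0=(1,0,3,0) value=4
Op 8: inc R3 by 3 -> R3=(0,0,0,11) value=11
Op 9: merge R3<->R0 -> R3=(1,0,3,11) R0=(1,0,3,11)

Answer: 0 0 3 0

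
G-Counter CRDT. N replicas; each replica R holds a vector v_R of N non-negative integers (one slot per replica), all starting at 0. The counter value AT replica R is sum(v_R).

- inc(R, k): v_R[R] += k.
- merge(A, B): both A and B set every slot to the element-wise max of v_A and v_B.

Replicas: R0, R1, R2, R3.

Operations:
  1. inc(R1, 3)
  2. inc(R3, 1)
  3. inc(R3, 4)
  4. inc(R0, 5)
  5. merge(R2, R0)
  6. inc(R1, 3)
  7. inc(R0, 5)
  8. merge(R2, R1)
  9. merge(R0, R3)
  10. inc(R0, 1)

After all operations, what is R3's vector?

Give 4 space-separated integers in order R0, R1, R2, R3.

Answer: 10 0 0 5

Derivation:
Op 1: inc R1 by 3 -> R1=(0,3,0,0) value=3
Op 2: inc R3 by 1 -> R3=(0,0,0,1) value=1
Op 3: inc R3 by 4 -> R3=(0,0,0,5) value=5
Op 4: inc R0 by 5 -> R0=(5,0,0,0) value=5
Op 5: merge R2<->R0 -> R2=(5,0,0,0) R0=(5,0,0,0)
Op 6: inc R1 by 3 -> R1=(0,6,0,0) value=6
Op 7: inc R0 by 5 -> R0=(10,0,0,0) value=10
Op 8: merge R2<->R1 -> R2=(5,6,0,0) R1=(5,6,0,0)
Op 9: merge R0<->R3 -> R0=(10,0,0,5) R3=(10,0,0,5)
Op 10: inc R0 by 1 -> R0=(11,0,0,5) value=16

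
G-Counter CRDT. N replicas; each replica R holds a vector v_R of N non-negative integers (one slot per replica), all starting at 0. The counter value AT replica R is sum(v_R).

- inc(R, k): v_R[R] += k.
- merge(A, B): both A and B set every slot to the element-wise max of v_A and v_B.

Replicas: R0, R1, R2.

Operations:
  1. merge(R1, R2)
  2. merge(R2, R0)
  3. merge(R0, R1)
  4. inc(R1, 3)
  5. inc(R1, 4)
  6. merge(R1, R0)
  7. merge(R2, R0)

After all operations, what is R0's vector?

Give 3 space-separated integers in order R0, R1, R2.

Op 1: merge R1<->R2 -> R1=(0,0,0) R2=(0,0,0)
Op 2: merge R2<->R0 -> R2=(0,0,0) R0=(0,0,0)
Op 3: merge R0<->R1 -> R0=(0,0,0) R1=(0,0,0)
Op 4: inc R1 by 3 -> R1=(0,3,0) value=3
Op 5: inc R1 by 4 -> R1=(0,7,0) value=7
Op 6: merge R1<->R0 -> R1=(0,7,0) R0=(0,7,0)
Op 7: merge R2<->R0 -> R2=(0,7,0) R0=(0,7,0)

Answer: 0 7 0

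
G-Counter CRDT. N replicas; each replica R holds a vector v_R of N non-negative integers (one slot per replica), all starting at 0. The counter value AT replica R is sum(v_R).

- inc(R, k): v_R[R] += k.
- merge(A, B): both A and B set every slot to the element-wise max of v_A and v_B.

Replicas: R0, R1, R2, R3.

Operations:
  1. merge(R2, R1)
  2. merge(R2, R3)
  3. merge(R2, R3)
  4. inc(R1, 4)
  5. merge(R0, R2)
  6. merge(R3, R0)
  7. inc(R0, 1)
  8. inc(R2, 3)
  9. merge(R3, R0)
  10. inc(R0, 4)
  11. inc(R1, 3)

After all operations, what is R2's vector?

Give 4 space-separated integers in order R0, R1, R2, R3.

Op 1: merge R2<->R1 -> R2=(0,0,0,0) R1=(0,0,0,0)
Op 2: merge R2<->R3 -> R2=(0,0,0,0) R3=(0,0,0,0)
Op 3: merge R2<->R3 -> R2=(0,0,0,0) R3=(0,0,0,0)
Op 4: inc R1 by 4 -> R1=(0,4,0,0) value=4
Op 5: merge R0<->R2 -> R0=(0,0,0,0) R2=(0,0,0,0)
Op 6: merge R3<->R0 -> R3=(0,0,0,0) R0=(0,0,0,0)
Op 7: inc R0 by 1 -> R0=(1,0,0,0) value=1
Op 8: inc R2 by 3 -> R2=(0,0,3,0) value=3
Op 9: merge R3<->R0 -> R3=(1,0,0,0) R0=(1,0,0,0)
Op 10: inc R0 by 4 -> R0=(5,0,0,0) value=5
Op 11: inc R1 by 3 -> R1=(0,7,0,0) value=7

Answer: 0 0 3 0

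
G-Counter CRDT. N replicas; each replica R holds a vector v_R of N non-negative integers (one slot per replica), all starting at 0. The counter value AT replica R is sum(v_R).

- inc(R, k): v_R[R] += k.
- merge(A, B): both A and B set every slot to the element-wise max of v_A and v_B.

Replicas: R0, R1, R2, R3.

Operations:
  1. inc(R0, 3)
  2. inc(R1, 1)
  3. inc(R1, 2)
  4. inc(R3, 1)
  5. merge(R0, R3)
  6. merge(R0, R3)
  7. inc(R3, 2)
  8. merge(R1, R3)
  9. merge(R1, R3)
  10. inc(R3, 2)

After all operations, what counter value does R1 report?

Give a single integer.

Op 1: inc R0 by 3 -> R0=(3,0,0,0) value=3
Op 2: inc R1 by 1 -> R1=(0,1,0,0) value=1
Op 3: inc R1 by 2 -> R1=(0,3,0,0) value=3
Op 4: inc R3 by 1 -> R3=(0,0,0,1) value=1
Op 5: merge R0<->R3 -> R0=(3,0,0,1) R3=(3,0,0,1)
Op 6: merge R0<->R3 -> R0=(3,0,0,1) R3=(3,0,0,1)
Op 7: inc R3 by 2 -> R3=(3,0,0,3) value=6
Op 8: merge R1<->R3 -> R1=(3,3,0,3) R3=(3,3,0,3)
Op 9: merge R1<->R3 -> R1=(3,3,0,3) R3=(3,3,0,3)
Op 10: inc R3 by 2 -> R3=(3,3,0,5) value=11

Answer: 9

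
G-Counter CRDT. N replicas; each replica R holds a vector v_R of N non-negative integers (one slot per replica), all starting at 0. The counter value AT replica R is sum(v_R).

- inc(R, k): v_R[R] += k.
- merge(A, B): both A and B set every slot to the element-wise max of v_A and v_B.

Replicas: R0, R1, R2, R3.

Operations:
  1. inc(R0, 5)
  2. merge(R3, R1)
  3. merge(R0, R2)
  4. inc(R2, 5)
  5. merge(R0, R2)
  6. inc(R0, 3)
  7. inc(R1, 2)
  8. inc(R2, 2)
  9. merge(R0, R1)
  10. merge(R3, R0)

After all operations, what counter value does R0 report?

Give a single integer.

Op 1: inc R0 by 5 -> R0=(5,0,0,0) value=5
Op 2: merge R3<->R1 -> R3=(0,0,0,0) R1=(0,0,0,0)
Op 3: merge R0<->R2 -> R0=(5,0,0,0) R2=(5,0,0,0)
Op 4: inc R2 by 5 -> R2=(5,0,5,0) value=10
Op 5: merge R0<->R2 -> R0=(5,0,5,0) R2=(5,0,5,0)
Op 6: inc R0 by 3 -> R0=(8,0,5,0) value=13
Op 7: inc R1 by 2 -> R1=(0,2,0,0) value=2
Op 8: inc R2 by 2 -> R2=(5,0,7,0) value=12
Op 9: merge R0<->R1 -> R0=(8,2,5,0) R1=(8,2,5,0)
Op 10: merge R3<->R0 -> R3=(8,2,5,0) R0=(8,2,5,0)

Answer: 15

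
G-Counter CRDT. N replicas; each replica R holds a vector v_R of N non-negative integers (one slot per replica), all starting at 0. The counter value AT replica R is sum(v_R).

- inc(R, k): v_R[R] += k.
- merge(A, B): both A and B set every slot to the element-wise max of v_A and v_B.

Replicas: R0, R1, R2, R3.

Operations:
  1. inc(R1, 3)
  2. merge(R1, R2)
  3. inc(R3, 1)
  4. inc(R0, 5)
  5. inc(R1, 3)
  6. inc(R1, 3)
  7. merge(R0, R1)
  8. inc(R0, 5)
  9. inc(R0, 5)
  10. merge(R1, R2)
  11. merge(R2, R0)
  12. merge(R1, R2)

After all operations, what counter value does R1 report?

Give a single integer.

Op 1: inc R1 by 3 -> R1=(0,3,0,0) value=3
Op 2: merge R1<->R2 -> R1=(0,3,0,0) R2=(0,3,0,0)
Op 3: inc R3 by 1 -> R3=(0,0,0,1) value=1
Op 4: inc R0 by 5 -> R0=(5,0,0,0) value=5
Op 5: inc R1 by 3 -> R1=(0,6,0,0) value=6
Op 6: inc R1 by 3 -> R1=(0,9,0,0) value=9
Op 7: merge R0<->R1 -> R0=(5,9,0,0) R1=(5,9,0,0)
Op 8: inc R0 by 5 -> R0=(10,9,0,0) value=19
Op 9: inc R0 by 5 -> R0=(15,9,0,0) value=24
Op 10: merge R1<->R2 -> R1=(5,9,0,0) R2=(5,9,0,0)
Op 11: merge R2<->R0 -> R2=(15,9,0,0) R0=(15,9,0,0)
Op 12: merge R1<->R2 -> R1=(15,9,0,0) R2=(15,9,0,0)

Answer: 24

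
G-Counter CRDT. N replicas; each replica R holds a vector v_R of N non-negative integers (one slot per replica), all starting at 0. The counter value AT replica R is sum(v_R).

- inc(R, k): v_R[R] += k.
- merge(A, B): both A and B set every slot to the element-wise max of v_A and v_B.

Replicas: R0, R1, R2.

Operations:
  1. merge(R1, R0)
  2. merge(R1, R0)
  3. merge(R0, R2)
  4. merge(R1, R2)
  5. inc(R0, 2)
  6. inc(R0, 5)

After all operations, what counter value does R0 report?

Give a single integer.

Op 1: merge R1<->R0 -> R1=(0,0,0) R0=(0,0,0)
Op 2: merge R1<->R0 -> R1=(0,0,0) R0=(0,0,0)
Op 3: merge R0<->R2 -> R0=(0,0,0) R2=(0,0,0)
Op 4: merge R1<->R2 -> R1=(0,0,0) R2=(0,0,0)
Op 5: inc R0 by 2 -> R0=(2,0,0) value=2
Op 6: inc R0 by 5 -> R0=(7,0,0) value=7

Answer: 7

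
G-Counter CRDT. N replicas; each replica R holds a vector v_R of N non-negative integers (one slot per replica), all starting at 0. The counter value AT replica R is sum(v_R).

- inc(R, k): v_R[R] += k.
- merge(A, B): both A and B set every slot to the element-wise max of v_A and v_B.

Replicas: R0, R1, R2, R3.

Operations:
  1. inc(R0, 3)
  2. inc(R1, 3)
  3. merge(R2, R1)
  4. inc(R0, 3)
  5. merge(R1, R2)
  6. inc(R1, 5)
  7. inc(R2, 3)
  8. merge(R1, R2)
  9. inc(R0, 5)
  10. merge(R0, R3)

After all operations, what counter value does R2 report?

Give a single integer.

Op 1: inc R0 by 3 -> R0=(3,0,0,0) value=3
Op 2: inc R1 by 3 -> R1=(0,3,0,0) value=3
Op 3: merge R2<->R1 -> R2=(0,3,0,0) R1=(0,3,0,0)
Op 4: inc R0 by 3 -> R0=(6,0,0,0) value=6
Op 5: merge R1<->R2 -> R1=(0,3,0,0) R2=(0,3,0,0)
Op 6: inc R1 by 5 -> R1=(0,8,0,0) value=8
Op 7: inc R2 by 3 -> R2=(0,3,3,0) value=6
Op 8: merge R1<->R2 -> R1=(0,8,3,0) R2=(0,8,3,0)
Op 9: inc R0 by 5 -> R0=(11,0,0,0) value=11
Op 10: merge R0<->R3 -> R0=(11,0,0,0) R3=(11,0,0,0)

Answer: 11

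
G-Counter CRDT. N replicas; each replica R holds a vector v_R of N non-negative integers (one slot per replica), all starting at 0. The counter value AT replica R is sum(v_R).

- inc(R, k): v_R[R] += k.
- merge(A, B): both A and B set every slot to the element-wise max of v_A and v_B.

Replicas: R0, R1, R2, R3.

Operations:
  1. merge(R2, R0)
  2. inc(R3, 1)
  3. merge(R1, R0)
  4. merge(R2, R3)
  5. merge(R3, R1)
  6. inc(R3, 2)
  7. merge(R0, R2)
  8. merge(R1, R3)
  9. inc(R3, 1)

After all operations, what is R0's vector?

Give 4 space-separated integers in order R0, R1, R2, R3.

Op 1: merge R2<->R0 -> R2=(0,0,0,0) R0=(0,0,0,0)
Op 2: inc R3 by 1 -> R3=(0,0,0,1) value=1
Op 3: merge R1<->R0 -> R1=(0,0,0,0) R0=(0,0,0,0)
Op 4: merge R2<->R3 -> R2=(0,0,0,1) R3=(0,0,0,1)
Op 5: merge R3<->R1 -> R3=(0,0,0,1) R1=(0,0,0,1)
Op 6: inc R3 by 2 -> R3=(0,0,0,3) value=3
Op 7: merge R0<->R2 -> R0=(0,0,0,1) R2=(0,0,0,1)
Op 8: merge R1<->R3 -> R1=(0,0,0,3) R3=(0,0,0,3)
Op 9: inc R3 by 1 -> R3=(0,0,0,4) value=4

Answer: 0 0 0 1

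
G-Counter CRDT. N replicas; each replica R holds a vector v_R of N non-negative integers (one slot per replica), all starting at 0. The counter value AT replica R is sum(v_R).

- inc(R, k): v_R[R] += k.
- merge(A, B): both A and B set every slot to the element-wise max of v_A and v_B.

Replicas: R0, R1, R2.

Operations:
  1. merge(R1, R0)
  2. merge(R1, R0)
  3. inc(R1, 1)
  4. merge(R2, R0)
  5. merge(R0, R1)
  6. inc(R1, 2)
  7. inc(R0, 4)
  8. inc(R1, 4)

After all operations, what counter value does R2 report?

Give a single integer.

Op 1: merge R1<->R0 -> R1=(0,0,0) R0=(0,0,0)
Op 2: merge R1<->R0 -> R1=(0,0,0) R0=(0,0,0)
Op 3: inc R1 by 1 -> R1=(0,1,0) value=1
Op 4: merge R2<->R0 -> R2=(0,0,0) R0=(0,0,0)
Op 5: merge R0<->R1 -> R0=(0,1,0) R1=(0,1,0)
Op 6: inc R1 by 2 -> R1=(0,3,0) value=3
Op 7: inc R0 by 4 -> R0=(4,1,0) value=5
Op 8: inc R1 by 4 -> R1=(0,7,0) value=7

Answer: 0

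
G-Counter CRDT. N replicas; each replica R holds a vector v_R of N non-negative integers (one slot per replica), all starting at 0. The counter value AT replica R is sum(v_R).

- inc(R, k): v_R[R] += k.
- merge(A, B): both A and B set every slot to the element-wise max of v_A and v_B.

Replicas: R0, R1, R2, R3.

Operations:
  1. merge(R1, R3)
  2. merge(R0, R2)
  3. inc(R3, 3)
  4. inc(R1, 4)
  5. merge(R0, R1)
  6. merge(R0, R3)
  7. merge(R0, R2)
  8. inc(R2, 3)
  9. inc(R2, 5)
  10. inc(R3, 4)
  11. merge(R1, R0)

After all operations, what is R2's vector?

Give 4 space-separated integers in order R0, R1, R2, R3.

Answer: 0 4 8 3

Derivation:
Op 1: merge R1<->R3 -> R1=(0,0,0,0) R3=(0,0,0,0)
Op 2: merge R0<->R2 -> R0=(0,0,0,0) R2=(0,0,0,0)
Op 3: inc R3 by 3 -> R3=(0,0,0,3) value=3
Op 4: inc R1 by 4 -> R1=(0,4,0,0) value=4
Op 5: merge R0<->R1 -> R0=(0,4,0,0) R1=(0,4,0,0)
Op 6: merge R0<->R3 -> R0=(0,4,0,3) R3=(0,4,0,3)
Op 7: merge R0<->R2 -> R0=(0,4,0,3) R2=(0,4,0,3)
Op 8: inc R2 by 3 -> R2=(0,4,3,3) value=10
Op 9: inc R2 by 5 -> R2=(0,4,8,3) value=15
Op 10: inc R3 by 4 -> R3=(0,4,0,7) value=11
Op 11: merge R1<->R0 -> R1=(0,4,0,3) R0=(0,4,0,3)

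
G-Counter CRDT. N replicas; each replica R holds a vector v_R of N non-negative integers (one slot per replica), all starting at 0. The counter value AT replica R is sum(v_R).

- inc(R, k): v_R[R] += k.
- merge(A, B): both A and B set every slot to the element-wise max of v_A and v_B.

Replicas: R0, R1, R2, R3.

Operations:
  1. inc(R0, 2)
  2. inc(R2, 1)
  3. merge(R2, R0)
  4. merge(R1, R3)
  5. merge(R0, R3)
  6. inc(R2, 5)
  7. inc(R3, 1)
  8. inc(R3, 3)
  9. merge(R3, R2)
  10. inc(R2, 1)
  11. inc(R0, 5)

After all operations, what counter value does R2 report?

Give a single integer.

Answer: 13

Derivation:
Op 1: inc R0 by 2 -> R0=(2,0,0,0) value=2
Op 2: inc R2 by 1 -> R2=(0,0,1,0) value=1
Op 3: merge R2<->R0 -> R2=(2,0,1,0) R0=(2,0,1,0)
Op 4: merge R1<->R3 -> R1=(0,0,0,0) R3=(0,0,0,0)
Op 5: merge R0<->R3 -> R0=(2,0,1,0) R3=(2,0,1,0)
Op 6: inc R2 by 5 -> R2=(2,0,6,0) value=8
Op 7: inc R3 by 1 -> R3=(2,0,1,1) value=4
Op 8: inc R3 by 3 -> R3=(2,0,1,4) value=7
Op 9: merge R3<->R2 -> R3=(2,0,6,4) R2=(2,0,6,4)
Op 10: inc R2 by 1 -> R2=(2,0,7,4) value=13
Op 11: inc R0 by 5 -> R0=(7,0,1,0) value=8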